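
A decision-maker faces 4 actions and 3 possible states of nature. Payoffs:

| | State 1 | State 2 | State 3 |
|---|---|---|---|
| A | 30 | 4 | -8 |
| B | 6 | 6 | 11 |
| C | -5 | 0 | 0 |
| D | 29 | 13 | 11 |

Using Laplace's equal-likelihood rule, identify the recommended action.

D

Row averages: A=26/3, B=23/3, C=-5/3, D=53/3
Highest average = 53/3 → D.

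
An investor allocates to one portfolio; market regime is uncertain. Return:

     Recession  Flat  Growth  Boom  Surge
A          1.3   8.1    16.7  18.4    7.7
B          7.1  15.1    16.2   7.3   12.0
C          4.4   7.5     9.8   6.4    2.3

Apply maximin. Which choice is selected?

Row minima: A=1.3, B=7.1, C=2.3
Best worst-case = 7.1 → B.

B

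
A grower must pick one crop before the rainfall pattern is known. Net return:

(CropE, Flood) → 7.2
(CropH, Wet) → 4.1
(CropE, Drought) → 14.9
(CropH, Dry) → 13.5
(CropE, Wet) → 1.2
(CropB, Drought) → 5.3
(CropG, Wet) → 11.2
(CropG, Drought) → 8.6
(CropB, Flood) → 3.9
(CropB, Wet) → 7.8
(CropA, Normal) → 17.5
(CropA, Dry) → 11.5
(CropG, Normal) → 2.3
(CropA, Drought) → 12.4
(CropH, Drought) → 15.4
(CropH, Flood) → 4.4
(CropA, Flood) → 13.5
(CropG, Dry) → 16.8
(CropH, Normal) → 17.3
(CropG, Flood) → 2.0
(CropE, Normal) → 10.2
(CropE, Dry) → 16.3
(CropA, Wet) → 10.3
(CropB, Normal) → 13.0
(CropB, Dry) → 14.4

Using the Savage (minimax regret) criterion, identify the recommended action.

CropA

Column bests: Drought=15.4, Dry=16.8, Normal=17.5, Wet=11.2, Flood=13.5.
CropE regrets: 0.5, 0.5, 7.3, 10.0, 6.3 → max 10.0
CropB regrets: 10.1, 2.4, 4.5, 3.4, 9.6 → max 10.1
CropA regrets: 3.0, 5.3, 0.0, 0.9, 0.0 → max 5.3
CropH regrets: 0.0, 3.3, 0.2, 7.1, 9.1 → max 9.1
CropG regrets: 6.8, 0.0, 15.2, 0.0, 11.5 → max 15.2
Smallest max regret = 5.3 → CropA.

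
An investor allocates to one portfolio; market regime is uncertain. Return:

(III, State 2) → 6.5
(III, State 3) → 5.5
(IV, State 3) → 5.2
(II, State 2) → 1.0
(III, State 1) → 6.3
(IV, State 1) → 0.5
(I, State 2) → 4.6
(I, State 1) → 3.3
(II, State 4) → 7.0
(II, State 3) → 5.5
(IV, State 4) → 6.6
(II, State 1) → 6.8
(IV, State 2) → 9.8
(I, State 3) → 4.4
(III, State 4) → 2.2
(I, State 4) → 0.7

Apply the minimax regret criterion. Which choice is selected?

Column bests: State 1=6.8, State 2=9.8, State 3=5.5, State 4=7.0.
I regrets: 3.5, 5.2, 1.1, 6.3 → max 6.3
II regrets: 0.0, 8.8, 0.0, 0.0 → max 8.8
III regrets: 0.5, 3.3, 0.0, 4.8 → max 4.8
IV regrets: 6.3, 0.0, 0.3, 0.4 → max 6.3
Smallest max regret = 4.8 → III.

III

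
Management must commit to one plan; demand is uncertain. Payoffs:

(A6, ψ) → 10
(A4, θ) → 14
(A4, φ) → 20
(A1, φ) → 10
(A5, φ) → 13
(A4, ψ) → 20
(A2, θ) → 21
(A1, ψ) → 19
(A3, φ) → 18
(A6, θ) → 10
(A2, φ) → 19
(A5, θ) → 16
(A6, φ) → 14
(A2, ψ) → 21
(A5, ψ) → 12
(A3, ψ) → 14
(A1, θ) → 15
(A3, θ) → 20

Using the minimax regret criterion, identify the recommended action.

Column bests: θ=21, φ=20, ψ=21.
A1 regrets: 6, 10, 2 → max 10
A2 regrets: 0, 1, 0 → max 1
A3 regrets: 1, 2, 7 → max 7
A4 regrets: 7, 0, 1 → max 7
A5 regrets: 5, 7, 9 → max 9
A6 regrets: 11, 6, 11 → max 11
Smallest max regret = 1 → A2.

A2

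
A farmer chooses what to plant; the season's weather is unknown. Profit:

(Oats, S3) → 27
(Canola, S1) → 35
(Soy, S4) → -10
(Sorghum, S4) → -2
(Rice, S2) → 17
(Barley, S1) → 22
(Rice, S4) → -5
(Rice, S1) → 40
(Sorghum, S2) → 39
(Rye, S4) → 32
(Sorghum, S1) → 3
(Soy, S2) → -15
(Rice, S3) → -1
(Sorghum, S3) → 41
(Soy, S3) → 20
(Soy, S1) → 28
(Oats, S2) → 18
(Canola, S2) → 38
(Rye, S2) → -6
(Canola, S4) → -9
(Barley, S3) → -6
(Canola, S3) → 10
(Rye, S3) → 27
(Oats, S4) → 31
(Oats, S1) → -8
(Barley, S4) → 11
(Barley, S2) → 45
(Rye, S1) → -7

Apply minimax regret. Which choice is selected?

Sorghum

Column bests: S1=40, S2=45, S3=41, S4=32.
Oats regrets: 48, 27, 14, 1 → max 48
Rice regrets: 0, 28, 42, 37 → max 42
Barley regrets: 18, 0, 47, 21 → max 47
Canola regrets: 5, 7, 31, 41 → max 41
Rye regrets: 47, 51, 14, 0 → max 51
Sorghum regrets: 37, 6, 0, 34 → max 37
Soy regrets: 12, 60, 21, 42 → max 60
Smallest max regret = 37 → Sorghum.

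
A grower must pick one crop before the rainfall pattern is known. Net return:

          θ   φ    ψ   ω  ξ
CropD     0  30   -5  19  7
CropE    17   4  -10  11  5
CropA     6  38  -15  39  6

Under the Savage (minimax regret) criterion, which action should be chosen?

Column bests: θ=17, φ=38, ψ=-5, ω=39, ξ=7.
CropD regrets: 17, 8, 0, 20, 0 → max 20
CropE regrets: 0, 34, 5, 28, 2 → max 34
CropA regrets: 11, 0, 10, 0, 1 → max 11
Smallest max regret = 11 → CropA.

CropA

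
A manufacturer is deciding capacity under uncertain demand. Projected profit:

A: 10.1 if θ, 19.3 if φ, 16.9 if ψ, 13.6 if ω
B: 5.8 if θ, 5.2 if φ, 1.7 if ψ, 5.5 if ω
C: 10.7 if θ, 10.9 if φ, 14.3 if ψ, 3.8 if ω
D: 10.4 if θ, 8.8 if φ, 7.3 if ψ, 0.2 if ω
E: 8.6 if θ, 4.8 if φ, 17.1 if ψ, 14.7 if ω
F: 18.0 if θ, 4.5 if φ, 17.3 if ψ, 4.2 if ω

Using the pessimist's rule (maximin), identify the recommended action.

A

Row minima: A=10.1, B=1.7, C=3.8, D=0.2, E=4.8, F=4.2
Best worst-case = 10.1 → A.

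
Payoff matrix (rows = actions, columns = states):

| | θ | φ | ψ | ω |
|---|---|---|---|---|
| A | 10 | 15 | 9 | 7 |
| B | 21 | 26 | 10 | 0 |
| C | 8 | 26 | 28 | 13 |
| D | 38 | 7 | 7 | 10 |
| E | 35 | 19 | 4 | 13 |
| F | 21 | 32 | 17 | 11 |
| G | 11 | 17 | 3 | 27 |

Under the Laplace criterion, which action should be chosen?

F

Row averages: A=10.25, B=14.25, C=18.75, D=15.5, E=17.75, F=20.25, G=14.5
Highest average = 20.25 → F.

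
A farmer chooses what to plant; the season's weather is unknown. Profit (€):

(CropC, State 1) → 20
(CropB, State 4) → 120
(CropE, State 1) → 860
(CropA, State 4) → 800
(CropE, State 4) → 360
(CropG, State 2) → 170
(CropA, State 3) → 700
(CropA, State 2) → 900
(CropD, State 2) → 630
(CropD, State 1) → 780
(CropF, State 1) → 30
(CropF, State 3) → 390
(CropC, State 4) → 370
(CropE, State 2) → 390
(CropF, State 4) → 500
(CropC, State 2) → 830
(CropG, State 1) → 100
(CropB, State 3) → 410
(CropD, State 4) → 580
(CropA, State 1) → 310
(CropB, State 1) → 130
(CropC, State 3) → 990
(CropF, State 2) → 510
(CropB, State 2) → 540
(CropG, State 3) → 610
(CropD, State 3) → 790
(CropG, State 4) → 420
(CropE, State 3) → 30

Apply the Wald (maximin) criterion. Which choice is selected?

Row minima: CropA=310, CropD=580, CropF=30, CropG=100, CropB=120, CropC=20, CropE=30
Best worst-case = 580 → CropD.

CropD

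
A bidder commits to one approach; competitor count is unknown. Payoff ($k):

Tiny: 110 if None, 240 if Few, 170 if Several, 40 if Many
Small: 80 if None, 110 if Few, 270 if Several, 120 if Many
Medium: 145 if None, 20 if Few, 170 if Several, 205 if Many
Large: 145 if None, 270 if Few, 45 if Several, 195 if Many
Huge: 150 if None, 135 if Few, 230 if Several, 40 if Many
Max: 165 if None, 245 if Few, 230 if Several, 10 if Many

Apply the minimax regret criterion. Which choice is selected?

Column bests: None=165, Few=270, Several=270, Many=205.
Tiny regrets: 55, 30, 100, 165 → max 165
Small regrets: 85, 160, 0, 85 → max 160
Medium regrets: 20, 250, 100, 0 → max 250
Large regrets: 20, 0, 225, 10 → max 225
Huge regrets: 15, 135, 40, 165 → max 165
Max regrets: 0, 25, 40, 195 → max 195
Smallest max regret = 160 → Small.

Small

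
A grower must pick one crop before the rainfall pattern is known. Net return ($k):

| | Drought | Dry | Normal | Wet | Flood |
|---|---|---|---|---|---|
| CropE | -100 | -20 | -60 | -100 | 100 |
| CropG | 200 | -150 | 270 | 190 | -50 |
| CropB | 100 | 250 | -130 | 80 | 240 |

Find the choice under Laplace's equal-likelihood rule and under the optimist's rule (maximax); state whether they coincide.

Row averages: CropE=-36, CropG=92, CropB=108
Highest average = 108 → CropB.
Row maxima: CropE=100, CropG=270, CropB=250
Best best-case = 270 → CropG.

laplace → CropB; maximax → CropG (disagree)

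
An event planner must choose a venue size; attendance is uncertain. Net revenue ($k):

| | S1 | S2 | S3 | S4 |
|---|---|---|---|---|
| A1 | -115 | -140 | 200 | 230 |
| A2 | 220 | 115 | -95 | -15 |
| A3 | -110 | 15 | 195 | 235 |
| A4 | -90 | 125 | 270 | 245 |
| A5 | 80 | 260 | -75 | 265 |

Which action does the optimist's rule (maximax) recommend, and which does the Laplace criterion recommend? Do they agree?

maximax → A4; laplace → A4 (agree)

Row maxima: A1=230, A2=220, A3=235, A4=270, A5=265
Best best-case = 270 → A4.
Row averages: A1=43.75, A2=56.25, A3=83.75, A4=137.5, A5=132.5
Highest average = 137.5 → A4.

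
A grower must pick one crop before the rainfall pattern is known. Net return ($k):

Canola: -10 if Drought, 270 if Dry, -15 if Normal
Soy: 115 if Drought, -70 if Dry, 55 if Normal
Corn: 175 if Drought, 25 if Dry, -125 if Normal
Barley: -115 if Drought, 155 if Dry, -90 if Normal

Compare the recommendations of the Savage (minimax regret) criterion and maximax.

minimax regret → Canola; maximax → Canola (agree)

Column bests: Drought=175, Dry=270, Normal=55.
Canola regrets: 185, 0, 70 → max 185
Soy regrets: 60, 340, 0 → max 340
Corn regrets: 0, 245, 180 → max 245
Barley regrets: 290, 115, 145 → max 290
Smallest max regret = 185 → Canola.
Row maxima: Canola=270, Soy=115, Corn=175, Barley=155
Best best-case = 270 → Canola.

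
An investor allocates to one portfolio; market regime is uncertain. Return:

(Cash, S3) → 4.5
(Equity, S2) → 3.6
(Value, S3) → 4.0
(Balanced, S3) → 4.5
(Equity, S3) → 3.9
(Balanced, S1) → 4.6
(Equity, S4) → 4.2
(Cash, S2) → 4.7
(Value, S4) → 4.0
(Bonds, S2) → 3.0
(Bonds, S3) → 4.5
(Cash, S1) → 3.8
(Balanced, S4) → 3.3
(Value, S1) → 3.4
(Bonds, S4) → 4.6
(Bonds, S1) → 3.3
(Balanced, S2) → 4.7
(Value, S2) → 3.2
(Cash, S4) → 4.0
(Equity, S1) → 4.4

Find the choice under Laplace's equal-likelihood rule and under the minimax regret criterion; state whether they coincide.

Row averages: Balanced=4.275, Cash=4.25, Equity=4.025, Bonds=3.85, Value=3.65
Highest average = 4.275 → Balanced.
Column bests: S1=4.6, S2=4.7, S3=4.5, S4=4.6.
Balanced regrets: 0.0, 0.0, 0.0, 1.3 → max 1.3
Cash regrets: 0.8, 0.0, 0.0, 0.6 → max 0.8
Equity regrets: 0.2, 1.1, 0.6, 0.4 → max 1.1
Bonds regrets: 1.3, 1.7, 0.0, 0.0 → max 1.7
Value regrets: 1.2, 1.5, 0.5, 0.6 → max 1.5
Smallest max regret = 0.8 → Cash.

laplace → Balanced; minimax regret → Cash (disagree)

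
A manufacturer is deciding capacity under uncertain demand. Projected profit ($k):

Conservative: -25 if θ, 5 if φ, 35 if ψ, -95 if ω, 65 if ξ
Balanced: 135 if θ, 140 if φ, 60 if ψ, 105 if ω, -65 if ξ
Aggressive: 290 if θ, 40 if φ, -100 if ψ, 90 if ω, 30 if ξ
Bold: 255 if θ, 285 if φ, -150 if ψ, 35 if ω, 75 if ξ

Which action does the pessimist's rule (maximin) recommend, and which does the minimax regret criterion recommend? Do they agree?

maximin → Balanced; minimax regret → Balanced (agree)

Row minima: Conservative=-95, Balanced=-65, Aggressive=-100, Bold=-150
Best worst-case = -65 → Balanced.
Column bests: θ=290, φ=285, ψ=60, ω=105, ξ=75.
Conservative regrets: 315, 280, 25, 200, 10 → max 315
Balanced regrets: 155, 145, 0, 0, 140 → max 155
Aggressive regrets: 0, 245, 160, 15, 45 → max 245
Bold regrets: 35, 0, 210, 70, 0 → max 210
Smallest max regret = 155 → Balanced.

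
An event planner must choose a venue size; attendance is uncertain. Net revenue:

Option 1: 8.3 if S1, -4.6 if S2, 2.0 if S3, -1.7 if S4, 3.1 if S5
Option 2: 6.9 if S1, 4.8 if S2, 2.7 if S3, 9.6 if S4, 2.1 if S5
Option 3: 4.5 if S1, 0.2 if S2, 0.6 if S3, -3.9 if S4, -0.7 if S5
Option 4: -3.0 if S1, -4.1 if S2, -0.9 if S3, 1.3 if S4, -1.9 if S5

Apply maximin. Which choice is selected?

Row minima: Option 1=-4.6, Option 2=2.1, Option 3=-3.9, Option 4=-4.1
Best worst-case = 2.1 → Option 2.

Option 2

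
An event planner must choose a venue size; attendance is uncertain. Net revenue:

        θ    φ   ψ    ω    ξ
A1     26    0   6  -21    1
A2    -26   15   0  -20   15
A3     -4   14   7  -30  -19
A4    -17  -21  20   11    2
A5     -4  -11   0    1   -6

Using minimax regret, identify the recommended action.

A5

Column bests: θ=26, φ=15, ψ=20, ω=11, ξ=15.
A1 regrets: 0, 15, 14, 32, 14 → max 32
A2 regrets: 52, 0, 20, 31, 0 → max 52
A3 regrets: 30, 1, 13, 41, 34 → max 41
A4 regrets: 43, 36, 0, 0, 13 → max 43
A5 regrets: 30, 26, 20, 10, 21 → max 30
Smallest max regret = 30 → A5.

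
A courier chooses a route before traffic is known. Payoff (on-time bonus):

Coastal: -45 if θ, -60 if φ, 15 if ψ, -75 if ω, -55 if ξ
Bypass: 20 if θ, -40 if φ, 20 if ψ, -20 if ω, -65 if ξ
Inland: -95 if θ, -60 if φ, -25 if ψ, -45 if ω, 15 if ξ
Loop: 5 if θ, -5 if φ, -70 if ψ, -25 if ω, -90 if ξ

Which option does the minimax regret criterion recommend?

Coastal

Column bests: θ=20, φ=-5, ψ=20, ω=-20, ξ=15.
Coastal regrets: 65, 55, 5, 55, 70 → max 70
Bypass regrets: 0, 35, 0, 0, 80 → max 80
Inland regrets: 115, 55, 45, 25, 0 → max 115
Loop regrets: 15, 0, 90, 5, 105 → max 105
Smallest max regret = 70 → Coastal.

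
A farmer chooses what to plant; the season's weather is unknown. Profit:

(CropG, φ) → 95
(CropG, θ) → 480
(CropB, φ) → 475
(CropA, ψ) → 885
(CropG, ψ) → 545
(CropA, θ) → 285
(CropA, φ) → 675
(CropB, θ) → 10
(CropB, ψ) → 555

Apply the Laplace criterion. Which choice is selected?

CropA

Row averages: CropG=1120/3, CropB=1040/3, CropA=615
Highest average = 615 → CropA.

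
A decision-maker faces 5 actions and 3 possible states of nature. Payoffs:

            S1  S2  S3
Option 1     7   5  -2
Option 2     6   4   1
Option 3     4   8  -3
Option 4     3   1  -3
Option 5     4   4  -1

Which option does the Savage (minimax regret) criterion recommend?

Column bests: S1=7, S2=8, S3=1.
Option 1 regrets: 0, 3, 3 → max 3
Option 2 regrets: 1, 4, 0 → max 4
Option 3 regrets: 3, 0, 4 → max 4
Option 4 regrets: 4, 7, 4 → max 7
Option 5 regrets: 3, 4, 2 → max 4
Smallest max regret = 3 → Option 1.

Option 1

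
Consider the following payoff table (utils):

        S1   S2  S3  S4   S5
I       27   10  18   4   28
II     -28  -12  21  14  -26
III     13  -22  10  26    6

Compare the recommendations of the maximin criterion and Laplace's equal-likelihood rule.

maximin → I; laplace → I (agree)

Row minima: I=4, II=-28, III=-22
Best worst-case = 4 → I.
Row averages: I=17.4, II=-6.2, III=6.6
Highest average = 17.4 → I.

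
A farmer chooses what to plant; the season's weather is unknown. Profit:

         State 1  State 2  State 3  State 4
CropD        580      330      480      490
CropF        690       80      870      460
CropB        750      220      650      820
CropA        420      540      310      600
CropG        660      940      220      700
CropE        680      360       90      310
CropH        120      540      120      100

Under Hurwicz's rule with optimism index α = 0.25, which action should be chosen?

CropD: 0.25·580 + 0.75·330 = 392.5
CropF: 0.25·870 + 0.75·80 = 277.5
CropB: 0.25·820 + 0.75·220 = 370
CropA: 0.25·600 + 0.75·310 = 382.5
CropG: 0.25·940 + 0.75·220 = 400
CropE: 0.25·680 + 0.75·90 = 237.5
CropH: 0.25·540 + 0.75·100 = 210
Highest Hurwicz score = 400 → CropG.

CropG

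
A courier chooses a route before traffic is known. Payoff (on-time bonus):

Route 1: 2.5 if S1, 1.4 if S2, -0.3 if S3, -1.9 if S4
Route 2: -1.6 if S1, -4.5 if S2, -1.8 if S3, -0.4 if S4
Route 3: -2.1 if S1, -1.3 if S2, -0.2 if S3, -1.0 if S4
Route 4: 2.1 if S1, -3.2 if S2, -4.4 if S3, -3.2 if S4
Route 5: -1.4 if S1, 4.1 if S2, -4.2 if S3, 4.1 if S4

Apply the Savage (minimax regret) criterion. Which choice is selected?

Route 5

Column bests: S1=2.5, S2=4.1, S3=-0.2, S4=4.1.
Route 1 regrets: 0.0, 2.7, 0.1, 6.0 → max 6.0
Route 2 regrets: 4.1, 8.6, 1.6, 4.5 → max 8.6
Route 3 regrets: 4.6, 5.4, 0.0, 5.1 → max 5.4
Route 4 regrets: 0.4, 7.3, 4.2, 7.3 → max 7.3
Route 5 regrets: 3.9, 0.0, 4.0, 0.0 → max 4.0
Smallest max regret = 4.0 → Route 5.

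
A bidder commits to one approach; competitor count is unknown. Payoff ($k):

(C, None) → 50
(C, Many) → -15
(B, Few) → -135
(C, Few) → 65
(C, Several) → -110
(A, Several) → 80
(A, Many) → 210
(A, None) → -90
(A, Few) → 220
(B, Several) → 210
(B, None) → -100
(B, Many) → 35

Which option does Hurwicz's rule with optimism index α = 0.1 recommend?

A

A: 0.1·220 + 0.9·(-90) = -59
B: 0.1·210 + 0.9·(-135) = -100.5
C: 0.1·65 + 0.9·(-110) = -92.5
Highest Hurwicz score = -59 → A.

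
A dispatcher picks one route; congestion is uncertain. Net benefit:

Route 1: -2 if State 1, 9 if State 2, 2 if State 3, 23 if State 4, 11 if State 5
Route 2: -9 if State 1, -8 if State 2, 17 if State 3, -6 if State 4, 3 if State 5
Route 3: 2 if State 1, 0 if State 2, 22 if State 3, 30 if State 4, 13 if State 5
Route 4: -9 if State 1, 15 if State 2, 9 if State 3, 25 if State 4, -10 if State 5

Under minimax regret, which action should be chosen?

Column bests: State 1=2, State 2=15, State 3=22, State 4=30, State 5=13.
Route 1 regrets: 4, 6, 20, 7, 2 → max 20
Route 2 regrets: 11, 23, 5, 36, 10 → max 36
Route 3 regrets: 0, 15, 0, 0, 0 → max 15
Route 4 regrets: 11, 0, 13, 5, 23 → max 23
Smallest max regret = 15 → Route 3.

Route 3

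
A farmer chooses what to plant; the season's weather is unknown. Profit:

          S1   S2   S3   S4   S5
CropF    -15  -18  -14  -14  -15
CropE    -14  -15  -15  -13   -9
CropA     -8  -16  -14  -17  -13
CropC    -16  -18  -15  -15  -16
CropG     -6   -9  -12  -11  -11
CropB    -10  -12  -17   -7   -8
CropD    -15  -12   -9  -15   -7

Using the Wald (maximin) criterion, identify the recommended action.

CropG

Row minima: CropF=-18, CropE=-15, CropA=-17, CropC=-18, CropG=-12, CropB=-17, CropD=-15
Best worst-case = -12 → CropG.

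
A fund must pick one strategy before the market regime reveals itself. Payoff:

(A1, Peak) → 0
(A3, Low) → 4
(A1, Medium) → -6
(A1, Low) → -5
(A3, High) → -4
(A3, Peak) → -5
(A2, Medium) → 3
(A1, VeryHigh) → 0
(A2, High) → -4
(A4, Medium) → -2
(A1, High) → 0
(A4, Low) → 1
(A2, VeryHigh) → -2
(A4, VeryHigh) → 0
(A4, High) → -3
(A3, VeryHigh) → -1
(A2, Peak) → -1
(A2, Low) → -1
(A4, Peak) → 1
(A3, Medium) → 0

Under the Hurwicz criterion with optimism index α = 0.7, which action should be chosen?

A1: 0.7·0 + 0.3·(-6) = -1.8
A2: 0.7·3 + 0.3·(-4) = 0.9
A3: 0.7·4 + 0.3·(-5) = 1.3
A4: 0.7·1 + 0.3·(-3) = -0.2
Highest Hurwicz score = 1.3 → A3.

A3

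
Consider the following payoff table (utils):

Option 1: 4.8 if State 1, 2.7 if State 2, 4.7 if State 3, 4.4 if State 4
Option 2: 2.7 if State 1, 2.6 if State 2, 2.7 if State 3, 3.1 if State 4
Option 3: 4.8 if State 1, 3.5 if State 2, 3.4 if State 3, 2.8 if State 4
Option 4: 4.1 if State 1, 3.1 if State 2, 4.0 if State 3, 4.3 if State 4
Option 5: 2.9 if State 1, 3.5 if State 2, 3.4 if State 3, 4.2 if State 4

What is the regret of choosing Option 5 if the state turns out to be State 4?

Best payoff under State 4 is 4.4.
Regret = 4.4 − 4.2 = 0.2.

0.2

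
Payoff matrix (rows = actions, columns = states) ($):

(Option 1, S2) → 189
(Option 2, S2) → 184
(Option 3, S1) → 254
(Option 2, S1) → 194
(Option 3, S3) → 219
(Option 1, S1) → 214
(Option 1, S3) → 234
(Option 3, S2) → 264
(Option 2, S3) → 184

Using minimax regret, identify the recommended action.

Option 3

Column bests: S1=254, S2=264, S3=234.
Option 1 regrets: 40, 75, 0 → max 75
Option 2 regrets: 60, 80, 50 → max 80
Option 3 regrets: 0, 0, 15 → max 15
Smallest max regret = 15 → Option 3.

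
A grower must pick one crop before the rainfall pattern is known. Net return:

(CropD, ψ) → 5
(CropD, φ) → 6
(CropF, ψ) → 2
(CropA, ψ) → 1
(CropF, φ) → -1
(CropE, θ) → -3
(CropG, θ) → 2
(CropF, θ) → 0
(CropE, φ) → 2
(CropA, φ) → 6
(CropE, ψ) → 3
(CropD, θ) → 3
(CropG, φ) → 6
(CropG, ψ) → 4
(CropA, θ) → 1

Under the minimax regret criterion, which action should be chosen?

Column bests: θ=3, φ=6, ψ=5.
CropF regrets: 3, 7, 3 → max 7
CropA regrets: 2, 0, 4 → max 4
CropG regrets: 1, 0, 1 → max 1
CropD regrets: 0, 0, 0 → max 0
CropE regrets: 6, 4, 2 → max 6
Smallest max regret = 0 → CropD.

CropD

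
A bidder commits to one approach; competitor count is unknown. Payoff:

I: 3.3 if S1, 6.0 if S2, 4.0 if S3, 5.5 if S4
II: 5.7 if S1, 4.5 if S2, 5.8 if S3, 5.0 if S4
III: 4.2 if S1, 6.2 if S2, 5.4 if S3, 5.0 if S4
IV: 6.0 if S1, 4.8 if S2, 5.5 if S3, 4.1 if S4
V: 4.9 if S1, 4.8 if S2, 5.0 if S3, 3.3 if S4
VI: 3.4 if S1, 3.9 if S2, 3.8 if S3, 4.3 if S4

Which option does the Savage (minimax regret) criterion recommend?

IV

Column bests: S1=6.0, S2=6.2, S3=5.8, S4=5.5.
I regrets: 2.7, 0.2, 1.8, 0.0 → max 2.7
II regrets: 0.3, 1.7, 0.0, 0.5 → max 1.7
III regrets: 1.8, 0.0, 0.4, 0.5 → max 1.8
IV regrets: 0.0, 1.4, 0.3, 1.4 → max 1.4
V regrets: 1.1, 1.4, 0.8, 2.2 → max 2.2
VI regrets: 2.6, 2.3, 2.0, 1.2 → max 2.6
Smallest max regret = 1.4 → IV.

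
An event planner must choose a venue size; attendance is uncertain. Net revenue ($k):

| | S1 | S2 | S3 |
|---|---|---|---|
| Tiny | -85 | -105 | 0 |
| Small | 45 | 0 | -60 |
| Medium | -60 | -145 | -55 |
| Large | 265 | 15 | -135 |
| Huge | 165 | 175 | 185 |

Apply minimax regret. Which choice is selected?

Huge

Column bests: S1=265, S2=175, S3=185.
Tiny regrets: 350, 280, 185 → max 350
Small regrets: 220, 175, 245 → max 245
Medium regrets: 325, 320, 240 → max 325
Large regrets: 0, 160, 320 → max 320
Huge regrets: 100, 0, 0 → max 100
Smallest max regret = 100 → Huge.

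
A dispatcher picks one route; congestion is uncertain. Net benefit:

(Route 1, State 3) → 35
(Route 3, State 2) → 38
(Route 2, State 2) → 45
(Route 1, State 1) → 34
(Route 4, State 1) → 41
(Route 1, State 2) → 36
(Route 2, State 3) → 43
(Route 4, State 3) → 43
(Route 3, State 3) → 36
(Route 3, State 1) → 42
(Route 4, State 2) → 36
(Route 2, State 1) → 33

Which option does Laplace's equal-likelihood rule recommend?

Route 2

Row averages: Route 1=35, Route 2=121/3, Route 3=116/3, Route 4=40
Highest average = 121/3 → Route 2.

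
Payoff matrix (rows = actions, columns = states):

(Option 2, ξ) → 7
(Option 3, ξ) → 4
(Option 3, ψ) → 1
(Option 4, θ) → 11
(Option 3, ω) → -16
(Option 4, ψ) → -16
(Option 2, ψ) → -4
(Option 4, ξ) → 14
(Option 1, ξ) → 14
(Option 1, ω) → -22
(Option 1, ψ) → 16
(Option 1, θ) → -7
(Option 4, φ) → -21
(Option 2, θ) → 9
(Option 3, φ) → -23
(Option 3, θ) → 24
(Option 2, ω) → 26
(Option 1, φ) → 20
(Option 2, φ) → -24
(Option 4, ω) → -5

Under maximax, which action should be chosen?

Row maxima: Option 1=20, Option 2=26, Option 3=24, Option 4=14
Best best-case = 26 → Option 2.

Option 2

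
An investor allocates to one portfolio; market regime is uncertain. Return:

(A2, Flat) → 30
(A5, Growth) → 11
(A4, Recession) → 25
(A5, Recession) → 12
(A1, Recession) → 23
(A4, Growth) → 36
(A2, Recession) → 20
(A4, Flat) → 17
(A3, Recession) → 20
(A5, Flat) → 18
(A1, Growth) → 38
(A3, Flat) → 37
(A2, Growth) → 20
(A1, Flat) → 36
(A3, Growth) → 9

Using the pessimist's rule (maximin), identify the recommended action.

A1

Row minima: A1=23, A2=20, A3=9, A4=17, A5=11
Best worst-case = 23 → A1.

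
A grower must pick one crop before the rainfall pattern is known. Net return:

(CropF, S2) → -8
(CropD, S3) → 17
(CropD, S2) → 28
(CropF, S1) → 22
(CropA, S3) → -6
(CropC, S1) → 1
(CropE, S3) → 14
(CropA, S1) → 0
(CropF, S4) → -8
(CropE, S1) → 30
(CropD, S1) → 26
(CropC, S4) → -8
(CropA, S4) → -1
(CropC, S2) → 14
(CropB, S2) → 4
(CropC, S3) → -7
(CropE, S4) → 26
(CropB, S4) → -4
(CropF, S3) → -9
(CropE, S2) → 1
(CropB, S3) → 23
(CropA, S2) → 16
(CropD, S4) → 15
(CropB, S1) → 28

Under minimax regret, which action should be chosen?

Column bests: S1=30, S2=28, S3=23, S4=26.
CropA regrets: 30, 12, 29, 27 → max 30
CropE regrets: 0, 27, 9, 0 → max 27
CropF regrets: 8, 36, 32, 34 → max 36
CropB regrets: 2, 24, 0, 30 → max 30
CropD regrets: 4, 0, 6, 11 → max 11
CropC regrets: 29, 14, 30, 34 → max 34
Smallest max regret = 11 → CropD.

CropD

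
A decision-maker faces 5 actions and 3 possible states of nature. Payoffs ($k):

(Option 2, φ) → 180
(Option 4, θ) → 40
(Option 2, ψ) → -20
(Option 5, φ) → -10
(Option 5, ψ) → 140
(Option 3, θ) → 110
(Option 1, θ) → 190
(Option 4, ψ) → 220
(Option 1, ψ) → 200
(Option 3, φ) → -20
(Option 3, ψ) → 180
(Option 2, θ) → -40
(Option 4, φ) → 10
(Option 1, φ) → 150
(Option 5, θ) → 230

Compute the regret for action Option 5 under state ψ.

Best payoff under ψ is 220.
Regret = 220 − 140 = 80.

80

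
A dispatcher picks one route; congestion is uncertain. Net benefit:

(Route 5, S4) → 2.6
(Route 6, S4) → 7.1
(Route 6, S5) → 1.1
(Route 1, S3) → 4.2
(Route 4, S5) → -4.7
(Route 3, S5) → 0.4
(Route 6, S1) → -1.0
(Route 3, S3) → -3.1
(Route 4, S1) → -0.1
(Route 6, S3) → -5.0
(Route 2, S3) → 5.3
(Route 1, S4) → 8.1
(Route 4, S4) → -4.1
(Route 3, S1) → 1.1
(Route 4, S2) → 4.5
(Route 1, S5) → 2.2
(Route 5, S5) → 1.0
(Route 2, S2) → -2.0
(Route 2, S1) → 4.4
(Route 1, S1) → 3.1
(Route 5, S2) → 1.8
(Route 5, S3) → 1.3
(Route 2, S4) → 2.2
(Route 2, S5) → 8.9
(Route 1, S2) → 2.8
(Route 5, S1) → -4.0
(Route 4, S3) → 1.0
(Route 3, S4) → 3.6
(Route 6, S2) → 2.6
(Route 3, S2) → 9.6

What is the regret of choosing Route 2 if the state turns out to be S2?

11.6

Best payoff under S2 is 9.6.
Regret = 9.6 − (-2.0) = 11.6.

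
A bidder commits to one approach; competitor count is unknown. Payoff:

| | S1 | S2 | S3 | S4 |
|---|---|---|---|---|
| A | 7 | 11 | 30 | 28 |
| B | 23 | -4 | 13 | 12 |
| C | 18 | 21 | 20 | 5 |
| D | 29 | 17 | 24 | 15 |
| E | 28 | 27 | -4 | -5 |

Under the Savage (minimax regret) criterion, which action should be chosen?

D

Column bests: S1=29, S2=27, S3=30, S4=28.
A regrets: 22, 16, 0, 0 → max 22
B regrets: 6, 31, 17, 16 → max 31
C regrets: 11, 6, 10, 23 → max 23
D regrets: 0, 10, 6, 13 → max 13
E regrets: 1, 0, 34, 33 → max 34
Smallest max regret = 13 → D.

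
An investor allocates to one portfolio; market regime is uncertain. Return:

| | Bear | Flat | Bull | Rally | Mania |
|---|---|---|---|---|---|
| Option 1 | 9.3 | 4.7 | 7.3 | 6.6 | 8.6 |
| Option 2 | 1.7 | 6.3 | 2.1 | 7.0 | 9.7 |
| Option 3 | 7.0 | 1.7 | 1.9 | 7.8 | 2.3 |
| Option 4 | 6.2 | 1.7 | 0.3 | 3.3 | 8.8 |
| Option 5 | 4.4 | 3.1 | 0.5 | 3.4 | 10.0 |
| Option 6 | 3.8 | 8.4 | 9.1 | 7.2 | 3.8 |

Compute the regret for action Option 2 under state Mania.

Best payoff under Mania is 10.0.
Regret = 10.0 − 9.7 = 0.3.

0.3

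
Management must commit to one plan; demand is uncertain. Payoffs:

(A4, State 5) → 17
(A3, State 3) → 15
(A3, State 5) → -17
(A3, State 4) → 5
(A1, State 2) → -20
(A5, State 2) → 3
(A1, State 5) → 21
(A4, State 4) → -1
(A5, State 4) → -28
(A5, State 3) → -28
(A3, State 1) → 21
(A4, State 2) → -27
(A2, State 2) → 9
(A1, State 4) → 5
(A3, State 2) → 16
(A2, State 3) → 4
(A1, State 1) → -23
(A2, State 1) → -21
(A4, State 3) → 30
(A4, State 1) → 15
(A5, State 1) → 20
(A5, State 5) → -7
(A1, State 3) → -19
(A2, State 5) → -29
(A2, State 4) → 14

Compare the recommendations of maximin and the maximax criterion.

Row minima: A1=-23, A2=-29, A3=-17, A4=-27, A5=-28
Best worst-case = -17 → A3.
Row maxima: A1=21, A2=14, A3=21, A4=30, A5=20
Best best-case = 30 → A4.

maximin → A3; maximax → A4 (disagree)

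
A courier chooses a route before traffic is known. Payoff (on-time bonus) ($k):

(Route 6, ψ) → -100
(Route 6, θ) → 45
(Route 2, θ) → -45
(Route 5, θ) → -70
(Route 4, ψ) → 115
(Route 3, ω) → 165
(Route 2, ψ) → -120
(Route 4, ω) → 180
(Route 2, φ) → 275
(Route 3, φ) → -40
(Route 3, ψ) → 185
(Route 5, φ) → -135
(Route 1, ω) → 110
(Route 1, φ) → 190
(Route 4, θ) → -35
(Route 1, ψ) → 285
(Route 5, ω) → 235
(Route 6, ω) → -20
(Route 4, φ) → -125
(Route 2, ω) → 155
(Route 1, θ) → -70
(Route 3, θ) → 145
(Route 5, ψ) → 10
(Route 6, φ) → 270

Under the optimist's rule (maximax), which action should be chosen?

Row maxima: Route 1=285, Route 2=275, Route 3=185, Route 4=180, Route 5=235, Route 6=270
Best best-case = 285 → Route 1.

Route 1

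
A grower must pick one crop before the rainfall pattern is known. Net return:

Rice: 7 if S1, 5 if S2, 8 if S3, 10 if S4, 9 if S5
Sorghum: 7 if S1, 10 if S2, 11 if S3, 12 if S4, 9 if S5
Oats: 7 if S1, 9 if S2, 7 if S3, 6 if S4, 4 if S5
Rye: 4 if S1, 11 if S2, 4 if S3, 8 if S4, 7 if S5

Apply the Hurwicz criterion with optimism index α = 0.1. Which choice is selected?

Rice: 0.1·10 + 0.9·5 = 5.5
Sorghum: 0.1·12 + 0.9·7 = 7.5
Oats: 0.1·9 + 0.9·4 = 4.5
Rye: 0.1·11 + 0.9·4 = 4.7
Highest Hurwicz score = 7.5 → Sorghum.

Sorghum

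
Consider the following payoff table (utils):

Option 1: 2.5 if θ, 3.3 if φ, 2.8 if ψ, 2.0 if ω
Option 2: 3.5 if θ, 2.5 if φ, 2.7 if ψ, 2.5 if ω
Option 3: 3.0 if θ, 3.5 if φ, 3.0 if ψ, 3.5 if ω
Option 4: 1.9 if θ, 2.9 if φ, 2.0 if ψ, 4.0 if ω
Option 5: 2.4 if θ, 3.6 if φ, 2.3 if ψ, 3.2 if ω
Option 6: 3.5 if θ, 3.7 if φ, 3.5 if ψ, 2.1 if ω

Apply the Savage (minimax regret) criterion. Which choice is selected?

Column bests: θ=3.5, φ=3.7, ψ=3.5, ω=4.0.
Option 1 regrets: 1.0, 0.4, 0.7, 2.0 → max 2.0
Option 2 regrets: 0.0, 1.2, 0.8, 1.5 → max 1.5
Option 3 regrets: 0.5, 0.2, 0.5, 0.5 → max 0.5
Option 4 regrets: 1.6, 0.8, 1.5, 0.0 → max 1.6
Option 5 regrets: 1.1, 0.1, 1.2, 0.8 → max 1.2
Option 6 regrets: 0.0, 0.0, 0.0, 1.9 → max 1.9
Smallest max regret = 0.5 → Option 3.

Option 3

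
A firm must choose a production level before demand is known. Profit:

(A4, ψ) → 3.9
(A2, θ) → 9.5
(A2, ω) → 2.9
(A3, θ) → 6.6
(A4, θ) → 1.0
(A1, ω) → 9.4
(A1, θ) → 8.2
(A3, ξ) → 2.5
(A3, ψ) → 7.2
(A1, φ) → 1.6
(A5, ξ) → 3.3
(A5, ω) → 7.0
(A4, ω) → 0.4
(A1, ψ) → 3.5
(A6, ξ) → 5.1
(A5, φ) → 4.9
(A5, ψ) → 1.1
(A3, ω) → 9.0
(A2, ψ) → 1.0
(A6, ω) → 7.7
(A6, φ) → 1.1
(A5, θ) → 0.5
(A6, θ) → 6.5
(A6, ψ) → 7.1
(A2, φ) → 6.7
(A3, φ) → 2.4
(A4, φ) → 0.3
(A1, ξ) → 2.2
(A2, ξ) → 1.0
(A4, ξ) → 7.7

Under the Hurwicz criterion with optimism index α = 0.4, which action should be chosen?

A3

A1: 0.4·9.4 + 0.6·1.6 = 4.72
A2: 0.4·9.5 + 0.6·1.0 = 4.4
A3: 0.4·9.0 + 0.6·2.4 = 5.04
A4: 0.4·7.7 + 0.6·0.3 = 3.26
A5: 0.4·7.0 + 0.6·0.5 = 3.1
A6: 0.4·7.7 + 0.6·1.1 = 3.74
Highest Hurwicz score = 5.04 → A3.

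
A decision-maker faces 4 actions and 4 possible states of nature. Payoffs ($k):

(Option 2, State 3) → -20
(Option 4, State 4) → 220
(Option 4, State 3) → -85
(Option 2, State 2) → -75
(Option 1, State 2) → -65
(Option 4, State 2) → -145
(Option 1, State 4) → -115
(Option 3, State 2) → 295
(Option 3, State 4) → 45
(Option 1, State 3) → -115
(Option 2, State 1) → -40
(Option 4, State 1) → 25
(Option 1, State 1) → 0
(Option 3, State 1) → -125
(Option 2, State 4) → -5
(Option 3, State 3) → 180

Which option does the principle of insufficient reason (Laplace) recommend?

Row averages: Option 1=-73.75, Option 2=-35, Option 3=98.75, Option 4=3.75
Highest average = 98.75 → Option 3.

Option 3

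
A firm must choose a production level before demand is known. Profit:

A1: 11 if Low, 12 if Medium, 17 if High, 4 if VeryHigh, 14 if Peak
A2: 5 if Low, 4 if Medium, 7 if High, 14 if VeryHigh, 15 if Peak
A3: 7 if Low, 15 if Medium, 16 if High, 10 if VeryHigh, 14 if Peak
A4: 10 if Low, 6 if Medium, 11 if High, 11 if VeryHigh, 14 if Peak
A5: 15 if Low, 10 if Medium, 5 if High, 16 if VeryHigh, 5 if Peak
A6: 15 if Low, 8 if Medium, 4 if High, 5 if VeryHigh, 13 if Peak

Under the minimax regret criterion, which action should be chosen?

A3

Column bests: Low=15, Medium=15, High=17, VeryHigh=16, Peak=15.
A1 regrets: 4, 3, 0, 12, 1 → max 12
A2 regrets: 10, 11, 10, 2, 0 → max 11
A3 regrets: 8, 0, 1, 6, 1 → max 8
A4 regrets: 5, 9, 6, 5, 1 → max 9
A5 regrets: 0, 5, 12, 0, 10 → max 12
A6 regrets: 0, 7, 13, 11, 2 → max 13
Smallest max regret = 8 → A3.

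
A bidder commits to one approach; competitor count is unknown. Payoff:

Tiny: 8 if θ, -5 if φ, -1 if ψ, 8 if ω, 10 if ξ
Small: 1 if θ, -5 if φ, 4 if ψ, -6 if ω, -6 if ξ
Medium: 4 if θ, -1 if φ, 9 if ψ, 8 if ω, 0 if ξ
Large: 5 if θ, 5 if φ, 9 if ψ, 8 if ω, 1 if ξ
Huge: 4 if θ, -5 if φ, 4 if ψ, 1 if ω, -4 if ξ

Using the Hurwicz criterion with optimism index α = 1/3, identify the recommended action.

Tiny: 1/3·10 + 2/3·(-5) = 0
Small: 1/3·4 + 2/3·(-6) = -8/3
Medium: 1/3·9 + 2/3·(-1) = 7/3
Large: 1/3·9 + 2/3·1 = 11/3
Huge: 1/3·4 + 2/3·(-5) = -2
Highest Hurwicz score = 11/3 → Large.

Large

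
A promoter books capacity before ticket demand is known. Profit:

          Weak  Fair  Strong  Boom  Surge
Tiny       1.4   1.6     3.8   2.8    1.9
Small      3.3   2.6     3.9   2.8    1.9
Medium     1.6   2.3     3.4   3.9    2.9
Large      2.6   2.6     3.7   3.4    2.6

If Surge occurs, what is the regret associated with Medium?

Best payoff under Surge is 2.9.
Regret = 2.9 − 2.9 = 0.0.

0.0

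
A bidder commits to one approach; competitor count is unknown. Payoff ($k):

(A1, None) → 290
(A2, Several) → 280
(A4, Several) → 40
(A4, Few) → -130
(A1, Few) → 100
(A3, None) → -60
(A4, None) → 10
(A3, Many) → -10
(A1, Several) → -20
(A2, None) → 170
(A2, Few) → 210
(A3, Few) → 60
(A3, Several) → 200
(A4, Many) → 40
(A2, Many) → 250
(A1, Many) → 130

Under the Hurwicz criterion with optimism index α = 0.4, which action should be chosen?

A2

A1: 0.4·290 + 0.6·(-20) = 104
A2: 0.4·280 + 0.6·170 = 214
A3: 0.4·200 + 0.6·(-60) = 44
A4: 0.4·40 + 0.6·(-130) = -62
Highest Hurwicz score = 214 → A2.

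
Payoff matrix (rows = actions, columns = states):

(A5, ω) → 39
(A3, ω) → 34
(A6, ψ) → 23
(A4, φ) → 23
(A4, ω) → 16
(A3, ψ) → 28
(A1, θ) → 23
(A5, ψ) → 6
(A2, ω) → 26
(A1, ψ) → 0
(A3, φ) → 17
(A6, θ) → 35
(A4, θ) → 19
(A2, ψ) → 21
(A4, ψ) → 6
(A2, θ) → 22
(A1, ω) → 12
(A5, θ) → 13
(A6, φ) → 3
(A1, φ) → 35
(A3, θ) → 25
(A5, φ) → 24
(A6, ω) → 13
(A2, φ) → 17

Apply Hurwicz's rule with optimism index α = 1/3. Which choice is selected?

A3

A1: 1/3·35 + 2/3·0 = 35/3
A2: 1/3·26 + 2/3·17 = 20
A3: 1/3·34 + 2/3·17 = 68/3
A4: 1/3·23 + 2/3·6 = 35/3
A5: 1/3·39 + 2/3·6 = 17
A6: 1/3·35 + 2/3·3 = 41/3
Highest Hurwicz score = 68/3 → A3.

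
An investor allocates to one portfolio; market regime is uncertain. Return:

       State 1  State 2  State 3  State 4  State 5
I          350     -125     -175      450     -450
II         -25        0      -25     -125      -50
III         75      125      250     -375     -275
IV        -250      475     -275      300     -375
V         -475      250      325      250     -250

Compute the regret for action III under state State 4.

825

Best payoff under State 4 is 450.
Regret = 450 − (-375) = 825.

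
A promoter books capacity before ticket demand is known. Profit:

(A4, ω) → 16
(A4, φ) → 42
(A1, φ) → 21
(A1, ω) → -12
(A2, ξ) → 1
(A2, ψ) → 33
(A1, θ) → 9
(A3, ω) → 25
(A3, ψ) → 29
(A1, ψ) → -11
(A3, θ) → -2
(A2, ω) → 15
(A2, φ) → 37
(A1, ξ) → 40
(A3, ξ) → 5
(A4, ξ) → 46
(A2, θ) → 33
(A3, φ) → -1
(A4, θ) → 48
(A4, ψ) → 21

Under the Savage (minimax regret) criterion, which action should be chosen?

A4

Column bests: θ=48, φ=42, ψ=33, ω=25, ξ=46.
A1 regrets: 39, 21, 44, 37, 6 → max 44
A2 regrets: 15, 5, 0, 10, 45 → max 45
A3 regrets: 50, 43, 4, 0, 41 → max 50
A4 regrets: 0, 0, 12, 9, 0 → max 12
Smallest max regret = 12 → A4.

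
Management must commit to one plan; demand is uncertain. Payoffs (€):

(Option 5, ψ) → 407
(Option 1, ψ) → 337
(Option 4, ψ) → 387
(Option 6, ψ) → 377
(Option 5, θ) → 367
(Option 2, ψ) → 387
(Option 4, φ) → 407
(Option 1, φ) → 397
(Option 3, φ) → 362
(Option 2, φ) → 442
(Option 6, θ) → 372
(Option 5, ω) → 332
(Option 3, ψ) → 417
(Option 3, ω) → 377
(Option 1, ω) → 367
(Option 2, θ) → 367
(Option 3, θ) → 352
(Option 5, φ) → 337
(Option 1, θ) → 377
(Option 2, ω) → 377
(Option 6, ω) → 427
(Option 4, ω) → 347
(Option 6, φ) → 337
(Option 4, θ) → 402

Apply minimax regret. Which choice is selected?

Option 2

Column bests: θ=402, φ=442, ψ=417, ω=427.
Option 1 regrets: 25, 45, 80, 60 → max 80
Option 2 regrets: 35, 0, 30, 50 → max 50
Option 3 regrets: 50, 80, 0, 50 → max 80
Option 4 regrets: 0, 35, 30, 80 → max 80
Option 5 regrets: 35, 105, 10, 95 → max 105
Option 6 regrets: 30, 105, 40, 0 → max 105
Smallest max regret = 50 → Option 2.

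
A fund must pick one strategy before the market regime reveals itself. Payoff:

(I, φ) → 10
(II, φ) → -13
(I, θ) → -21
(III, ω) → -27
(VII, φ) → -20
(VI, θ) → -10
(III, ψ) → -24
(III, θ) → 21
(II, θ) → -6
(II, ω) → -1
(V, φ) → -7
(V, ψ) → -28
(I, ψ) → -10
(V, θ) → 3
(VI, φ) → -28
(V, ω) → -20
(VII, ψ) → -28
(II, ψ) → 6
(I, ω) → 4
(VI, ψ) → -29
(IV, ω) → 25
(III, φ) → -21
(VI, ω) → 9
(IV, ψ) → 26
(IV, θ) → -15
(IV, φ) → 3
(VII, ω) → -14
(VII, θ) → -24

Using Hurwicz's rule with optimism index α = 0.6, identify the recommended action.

IV

I: 0.6·10 + 0.4·(-21) = -2.4
II: 0.6·6 + 0.4·(-13) = -1.6
III: 0.6·21 + 0.4·(-27) = 1.8
IV: 0.6·26 + 0.4·(-15) = 9.6
V: 0.6·3 + 0.4·(-28) = -9.4
VI: 0.6·9 + 0.4·(-29) = -6.2
VII: 0.6·(-14) + 0.4·(-28) = -19.6
Highest Hurwicz score = 9.6 → IV.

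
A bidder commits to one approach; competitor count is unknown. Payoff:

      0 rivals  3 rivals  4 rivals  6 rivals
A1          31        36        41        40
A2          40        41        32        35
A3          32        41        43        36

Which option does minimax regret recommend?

A3

Column bests: 0 rivals=40, 3 rivals=41, 4 rivals=43, 6 rivals=40.
A1 regrets: 9, 5, 2, 0 → max 9
A2 regrets: 0, 0, 11, 5 → max 11
A3 regrets: 8, 0, 0, 4 → max 8
Smallest max regret = 8 → A3.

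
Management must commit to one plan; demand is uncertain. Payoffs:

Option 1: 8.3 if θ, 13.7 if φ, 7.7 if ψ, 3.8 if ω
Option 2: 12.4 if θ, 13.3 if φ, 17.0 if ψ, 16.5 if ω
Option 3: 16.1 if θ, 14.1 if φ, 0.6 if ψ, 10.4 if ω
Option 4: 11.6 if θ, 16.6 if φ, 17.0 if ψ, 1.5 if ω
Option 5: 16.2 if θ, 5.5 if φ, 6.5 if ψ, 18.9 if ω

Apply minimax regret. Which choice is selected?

Option 2

Column bests: θ=16.2, φ=16.6, ψ=17.0, ω=18.9.
Option 1 regrets: 7.9, 2.9, 9.3, 15.1 → max 15.1
Option 2 regrets: 3.8, 3.3, 0.0, 2.4 → max 3.8
Option 3 regrets: 0.1, 2.5, 16.4, 8.5 → max 16.4
Option 4 regrets: 4.6, 0.0, 0.0, 17.4 → max 17.4
Option 5 regrets: 0.0, 11.1, 10.5, 0.0 → max 11.1
Smallest max regret = 3.8 → Option 2.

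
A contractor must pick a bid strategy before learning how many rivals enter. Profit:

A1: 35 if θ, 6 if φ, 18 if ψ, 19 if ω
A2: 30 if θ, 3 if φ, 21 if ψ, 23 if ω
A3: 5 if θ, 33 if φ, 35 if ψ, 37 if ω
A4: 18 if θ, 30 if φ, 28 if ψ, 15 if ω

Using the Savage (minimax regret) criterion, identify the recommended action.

A4

Column bests: θ=35, φ=33, ψ=35, ω=37.
A1 regrets: 0, 27, 17, 18 → max 27
A2 regrets: 5, 30, 14, 14 → max 30
A3 regrets: 30, 0, 0, 0 → max 30
A4 regrets: 17, 3, 7, 22 → max 22
Smallest max regret = 22 → A4.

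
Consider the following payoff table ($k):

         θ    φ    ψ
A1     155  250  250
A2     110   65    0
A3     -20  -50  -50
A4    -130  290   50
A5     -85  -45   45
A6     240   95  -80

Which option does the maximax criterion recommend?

Row maxima: A1=250, A2=110, A3=-20, A4=290, A5=45, A6=240
Best best-case = 290 → A4.

A4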